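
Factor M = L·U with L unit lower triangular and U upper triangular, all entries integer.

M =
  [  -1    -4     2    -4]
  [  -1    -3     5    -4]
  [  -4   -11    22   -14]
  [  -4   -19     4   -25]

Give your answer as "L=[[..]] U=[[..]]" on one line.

L=[[1,0,0,0],[1,1,0,0],[4,5,1,0],[4,-3,-5,1]] U=[[-1,-4,2,-4],[0,1,3,0],[0,0,-1,2],[0,0,0,1]]

  R1 -= 1·R0 → [0,1,3,0]
  R2 -= 4·R0 → [0,5,14,2]
  R3 -= 4·R0 → [0,-3,-4,-9]
  R2 -= 5·R1 → [0,0,-1,2]
  R3 -= -3·R1 → [0,0,5,-9]
  R3 -= -5·R2 → [0,0,0,1]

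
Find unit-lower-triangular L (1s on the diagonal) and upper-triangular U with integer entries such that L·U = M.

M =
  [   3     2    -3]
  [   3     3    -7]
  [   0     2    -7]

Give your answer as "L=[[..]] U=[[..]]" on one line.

L=[[1,0,0],[1,1,0],[0,2,1]] U=[[3,2,-3],[0,1,-4],[0,0,1]]

  R1 -= 1·R0 → [0,1,-4]
  R2 -= 0·R0 → [0,2,-7]
  R2 -= 2·R1 → [0,0,1]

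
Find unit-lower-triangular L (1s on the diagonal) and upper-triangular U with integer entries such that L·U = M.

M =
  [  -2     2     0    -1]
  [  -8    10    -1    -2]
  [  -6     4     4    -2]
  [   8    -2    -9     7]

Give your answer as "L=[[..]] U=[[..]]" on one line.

  row1 -= 4·row0 → [0,2,-1,2]
  row2 -= 3·row0 → [0,-2,4,1]
  row3 -= -4·row0 → [0,6,-9,3]
  row2 -= -1·row1 → [0,0,3,3]
  row3 -= 3·row1 → [0,0,-6,-3]
  row3 -= -2·row2 → [0,0,0,3]

L=[[1,0,0,0],[4,1,0,0],[3,-1,1,0],[-4,3,-2,1]] U=[[-2,2,0,-1],[0,2,-1,2],[0,0,3,3],[0,0,0,3]]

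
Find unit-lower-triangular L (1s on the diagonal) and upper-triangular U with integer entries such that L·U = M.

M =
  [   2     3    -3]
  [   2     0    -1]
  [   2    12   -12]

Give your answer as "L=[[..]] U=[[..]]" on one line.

  R1 -= 1·R0 → [0,-3,2]
  R2 -= 1·R0 → [0,9,-9]
  R2 -= -3·R1 → [0,0,-3]

L=[[1,0,0],[1,1,0],[1,-3,1]] U=[[2,3,-3],[0,-3,2],[0,0,-3]]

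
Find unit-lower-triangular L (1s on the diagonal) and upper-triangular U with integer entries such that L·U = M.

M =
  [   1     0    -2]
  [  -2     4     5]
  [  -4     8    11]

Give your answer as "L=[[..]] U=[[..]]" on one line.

L=[[1,0,0],[-2,1,0],[-4,2,1]] U=[[1,0,-2],[0,4,1],[0,0,1]]

  row1 -= -2·row0 → [0,4,1]
  row2 -= -4·row0 → [0,8,3]
  row2 -= 2·row1 → [0,0,1]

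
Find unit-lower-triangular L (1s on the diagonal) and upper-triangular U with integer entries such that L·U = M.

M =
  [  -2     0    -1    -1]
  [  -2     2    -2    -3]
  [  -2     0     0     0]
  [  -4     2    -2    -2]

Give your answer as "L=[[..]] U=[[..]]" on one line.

L=[[1,0,0,0],[1,1,0,0],[1,0,1,0],[2,1,1,1]] U=[[-2,0,-1,-1],[0,2,-1,-2],[0,0,1,1],[0,0,0,1]]

  row1 -= 1·row0 → [0,2,-1,-2]
  row2 -= 1·row0 → [0,0,1,1]
  row3 -= 2·row0 → [0,2,0,0]
  row2 -= 0·row1 → [0,0,1,1]
  row3 -= 1·row1 → [0,0,1,2]
  row3 -= 1·row2 → [0,0,0,1]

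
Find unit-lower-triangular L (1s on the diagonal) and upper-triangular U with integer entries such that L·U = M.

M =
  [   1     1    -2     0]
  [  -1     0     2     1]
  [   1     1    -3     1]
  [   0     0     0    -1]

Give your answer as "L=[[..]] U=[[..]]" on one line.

  row1 -= -1·row0 → [0,1,0,1]
  row2 -= 1·row0 → [0,0,-1,1]
  row3 -= 0·row0 → [0,0,0,-1]
  row2 -= 0·row1 → [0,0,-1,1]
  row3 -= 0·row1 → [0,0,0,-1]
  row3 -= 0·row2 → [0,0,0,-1]

L=[[1,0,0,0],[-1,1,0,0],[1,0,1,0],[0,0,0,1]] U=[[1,1,-2,0],[0,1,0,1],[0,0,-1,1],[0,0,0,-1]]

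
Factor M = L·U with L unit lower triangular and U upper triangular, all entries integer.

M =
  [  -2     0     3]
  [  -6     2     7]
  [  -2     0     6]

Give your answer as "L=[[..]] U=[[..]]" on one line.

  R1 -= 3·R0 → [0,2,-2]
  R2 -= 1·R0 → [0,0,3]
  R2 -= 0·R1 → [0,0,3]

L=[[1,0,0],[3,1,0],[1,0,1]] U=[[-2,0,3],[0,2,-2],[0,0,3]]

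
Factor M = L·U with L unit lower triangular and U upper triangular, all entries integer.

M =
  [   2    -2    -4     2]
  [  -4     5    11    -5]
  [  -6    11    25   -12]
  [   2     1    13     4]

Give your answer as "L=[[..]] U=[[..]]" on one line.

L=[[1,0,0,0],[-2,1,0,0],[-3,5,1,0],[1,3,-4,1]] U=[[2,-2,-4,2],[0,1,3,-1],[0,0,-2,-1],[0,0,0,1]]

  row1 -= -2·row0 → [0,1,3,-1]
  row2 -= -3·row0 → [0,5,13,-6]
  row3 -= 1·row0 → [0,3,17,2]
  row2 -= 5·row1 → [0,0,-2,-1]
  row3 -= 3·row1 → [0,0,8,5]
  row3 -= -4·row2 → [0,0,0,1]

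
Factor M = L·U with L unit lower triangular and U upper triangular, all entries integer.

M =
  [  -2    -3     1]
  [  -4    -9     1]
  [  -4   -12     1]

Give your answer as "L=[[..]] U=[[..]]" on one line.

  r1 -= 2·r0 → [0,-3,-1]
  r2 -= 2·r0 → [0,-6,-1]
  r2 -= 2·r1 → [0,0,1]

L=[[1,0,0],[2,1,0],[2,2,1]] U=[[-2,-3,1],[0,-3,-1],[0,0,1]]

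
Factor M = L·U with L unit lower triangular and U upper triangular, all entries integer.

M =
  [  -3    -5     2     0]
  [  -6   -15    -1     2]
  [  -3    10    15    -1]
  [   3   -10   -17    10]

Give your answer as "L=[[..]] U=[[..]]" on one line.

  R1 -= 2·R0 → [0,-5,-5,2]
  R2 -= 1·R0 → [0,15,13,-1]
  R3 -= -1·R0 → [0,-15,-15,10]
  R2 -= -3·R1 → [0,0,-2,5]
  R3 -= 3·R1 → [0,0,0,4]
  R3 -= 0·R2 → [0,0,0,4]

L=[[1,0,0,0],[2,1,0,0],[1,-3,1,0],[-1,3,0,1]] U=[[-3,-5,2,0],[0,-5,-5,2],[0,0,-2,5],[0,0,0,4]]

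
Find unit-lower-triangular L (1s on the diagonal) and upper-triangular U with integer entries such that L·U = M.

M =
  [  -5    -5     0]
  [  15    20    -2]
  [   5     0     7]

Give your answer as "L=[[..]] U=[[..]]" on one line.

L=[[1,0,0],[-3,1,0],[-1,-1,1]] U=[[-5,-5,0],[0,5,-2],[0,0,5]]

  r1 -= -3·r0 → [0,5,-2]
  r2 -= -1·r0 → [0,-5,7]
  r2 -= -1·r1 → [0,0,5]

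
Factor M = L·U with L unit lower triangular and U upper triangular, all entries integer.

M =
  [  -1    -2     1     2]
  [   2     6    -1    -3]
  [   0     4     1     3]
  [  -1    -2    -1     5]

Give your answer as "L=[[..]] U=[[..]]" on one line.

L=[[1,0,0,0],[-2,1,0,0],[0,2,1,0],[1,0,2,1]] U=[[-1,-2,1,2],[0,2,1,1],[0,0,-1,1],[0,0,0,1]]

  R1 -= -2·R0 → [0,2,1,1]
  R2 -= 0·R0 → [0,4,1,3]
  R3 -= 1·R0 → [0,0,-2,3]
  R2 -= 2·R1 → [0,0,-1,1]
  R3 -= 0·R1 → [0,0,-2,3]
  R3 -= 2·R2 → [0,0,0,1]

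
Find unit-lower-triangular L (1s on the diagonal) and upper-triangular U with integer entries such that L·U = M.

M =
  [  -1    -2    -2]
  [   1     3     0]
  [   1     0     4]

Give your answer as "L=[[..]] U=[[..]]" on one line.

  R1 -= -1·R0 → [0,1,-2]
  R2 -= -1·R0 → [0,-2,2]
  R2 -= -2·R1 → [0,0,-2]

L=[[1,0,0],[-1,1,0],[-1,-2,1]] U=[[-1,-2,-2],[0,1,-2],[0,0,-2]]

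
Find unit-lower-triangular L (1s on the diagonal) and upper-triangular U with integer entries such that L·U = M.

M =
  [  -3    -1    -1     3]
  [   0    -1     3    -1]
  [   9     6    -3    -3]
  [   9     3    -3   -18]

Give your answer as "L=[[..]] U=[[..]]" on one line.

  R1 -= 0·R0 → [0,-1,3,-1]
  R2 -= -3·R0 → [0,3,-6,6]
  R3 -= -3·R0 → [0,0,-6,-9]
  R2 -= -3·R1 → [0,0,3,3]
  R3 -= 0·R1 → [0,0,-6,-9]
  R3 -= -2·R2 → [0,0,0,-3]

L=[[1,0,0,0],[0,1,0,0],[-3,-3,1,0],[-3,0,-2,1]] U=[[-3,-1,-1,3],[0,-1,3,-1],[0,0,3,3],[0,0,0,-3]]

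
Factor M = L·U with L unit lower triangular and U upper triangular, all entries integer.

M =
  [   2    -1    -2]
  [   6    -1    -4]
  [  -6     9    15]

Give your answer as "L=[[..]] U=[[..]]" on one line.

  row1 -= 3·row0 → [0,2,2]
  row2 -= -3·row0 → [0,6,9]
  row2 -= 3·row1 → [0,0,3]

L=[[1,0,0],[3,1,0],[-3,3,1]] U=[[2,-1,-2],[0,2,2],[0,0,3]]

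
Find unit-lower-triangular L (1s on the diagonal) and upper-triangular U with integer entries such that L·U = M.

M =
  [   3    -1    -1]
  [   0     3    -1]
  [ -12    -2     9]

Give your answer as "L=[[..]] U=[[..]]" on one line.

L=[[1,0,0],[0,1,0],[-4,-2,1]] U=[[3,-1,-1],[0,3,-1],[0,0,3]]

  R1 -= 0·R0 → [0,3,-1]
  R2 -= -4·R0 → [0,-6,5]
  R2 -= -2·R1 → [0,0,3]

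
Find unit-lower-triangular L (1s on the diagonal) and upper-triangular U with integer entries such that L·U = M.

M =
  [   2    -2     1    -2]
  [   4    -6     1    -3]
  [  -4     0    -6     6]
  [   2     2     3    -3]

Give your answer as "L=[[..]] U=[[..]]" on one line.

  row1 -= 2·row0 → [0,-2,-1,1]
  row2 -= -2·row0 → [0,-4,-4,2]
  row3 -= 1·row0 → [0,4,2,-1]
  row2 -= 2·row1 → [0,0,-2,0]
  row3 -= -2·row1 → [0,0,0,1]
  row3 -= 0·row2 → [0,0,0,1]

L=[[1,0,0,0],[2,1,0,0],[-2,2,1,0],[1,-2,0,1]] U=[[2,-2,1,-2],[0,-2,-1,1],[0,0,-2,0],[0,0,0,1]]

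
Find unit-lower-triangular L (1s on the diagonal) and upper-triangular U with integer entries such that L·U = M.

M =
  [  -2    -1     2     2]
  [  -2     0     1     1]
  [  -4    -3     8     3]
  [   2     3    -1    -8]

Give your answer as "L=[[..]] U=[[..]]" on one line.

  r1 -= 1·r0 → [0,1,-1,-1]
  r2 -= 2·r0 → [0,-1,4,-1]
  r3 -= -1·r0 → [0,2,1,-6]
  r2 -= -1·r1 → [0,0,3,-2]
  r3 -= 2·r1 → [0,0,3,-4]
  r3 -= 1·r2 → [0,0,0,-2]

L=[[1,0,0,0],[1,1,0,0],[2,-1,1,0],[-1,2,1,1]] U=[[-2,-1,2,2],[0,1,-1,-1],[0,0,3,-2],[0,0,0,-2]]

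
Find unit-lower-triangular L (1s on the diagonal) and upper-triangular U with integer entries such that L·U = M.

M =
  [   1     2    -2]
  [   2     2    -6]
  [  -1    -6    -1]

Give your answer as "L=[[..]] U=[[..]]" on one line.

L=[[1,0,0],[2,1,0],[-1,2,1]] U=[[1,2,-2],[0,-2,-2],[0,0,1]]

  row1 -= 2·row0 → [0,-2,-2]
  row2 -= -1·row0 → [0,-4,-3]
  row2 -= 2·row1 → [0,0,1]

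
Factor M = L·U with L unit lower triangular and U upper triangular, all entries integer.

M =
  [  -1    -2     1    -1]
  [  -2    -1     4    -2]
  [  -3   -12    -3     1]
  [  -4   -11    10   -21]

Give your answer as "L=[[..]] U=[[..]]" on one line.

  row1 -= 2·row0 → [0,3,2,0]
  row2 -= 3·row0 → [0,-6,-6,4]
  row3 -= 4·row0 → [0,-3,6,-17]
  row2 -= -2·row1 → [0,0,-2,4]
  row3 -= -1·row1 → [0,0,8,-17]
  row3 -= -4·row2 → [0,0,0,-1]

L=[[1,0,0,0],[2,1,0,0],[3,-2,1,0],[4,-1,-4,1]] U=[[-1,-2,1,-1],[0,3,2,0],[0,0,-2,4],[0,0,0,-1]]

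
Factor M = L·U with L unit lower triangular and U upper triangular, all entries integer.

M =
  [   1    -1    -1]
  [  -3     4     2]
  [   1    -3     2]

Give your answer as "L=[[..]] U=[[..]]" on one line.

  row1 -= -3·row0 → [0,1,-1]
  row2 -= 1·row0 → [0,-2,3]
  row2 -= -2·row1 → [0,0,1]

L=[[1,0,0],[-3,1,0],[1,-2,1]] U=[[1,-1,-1],[0,1,-1],[0,0,1]]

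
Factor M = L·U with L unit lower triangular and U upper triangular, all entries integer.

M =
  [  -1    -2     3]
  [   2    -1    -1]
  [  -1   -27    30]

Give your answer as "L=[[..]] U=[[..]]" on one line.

L=[[1,0,0],[-2,1,0],[1,5,1]] U=[[-1,-2,3],[0,-5,5],[0,0,2]]

  R1 -= -2·R0 → [0,-5,5]
  R2 -= 1·R0 → [0,-25,27]
  R2 -= 5·R1 → [0,0,2]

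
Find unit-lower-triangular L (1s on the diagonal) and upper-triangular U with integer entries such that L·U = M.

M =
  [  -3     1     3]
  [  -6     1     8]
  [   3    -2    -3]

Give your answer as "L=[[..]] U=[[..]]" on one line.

L=[[1,0,0],[2,1,0],[-1,1,1]] U=[[-3,1,3],[0,-1,2],[0,0,-2]]

  R1 -= 2·R0 → [0,-1,2]
  R2 -= -1·R0 → [0,-1,0]
  R2 -= 1·R1 → [0,0,-2]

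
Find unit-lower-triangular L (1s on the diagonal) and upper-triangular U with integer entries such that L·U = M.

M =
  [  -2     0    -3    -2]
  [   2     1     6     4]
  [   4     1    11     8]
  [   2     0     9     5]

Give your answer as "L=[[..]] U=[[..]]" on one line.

L=[[1,0,0,0],[-1,1,0,0],[-2,1,1,0],[-1,0,3,1]] U=[[-2,0,-3,-2],[0,1,3,2],[0,0,2,2],[0,0,0,-3]]

  row1 -= -1·row0 → [0,1,3,2]
  row2 -= -2·row0 → [0,1,5,4]
  row3 -= -1·row0 → [0,0,6,3]
  row2 -= 1·row1 → [0,0,2,2]
  row3 -= 0·row1 → [0,0,6,3]
  row3 -= 3·row2 → [0,0,0,-3]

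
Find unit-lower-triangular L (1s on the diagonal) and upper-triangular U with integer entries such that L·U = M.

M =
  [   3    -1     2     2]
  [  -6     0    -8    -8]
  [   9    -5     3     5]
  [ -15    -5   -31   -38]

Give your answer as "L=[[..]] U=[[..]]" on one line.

  r1 -= -2·r0 → [0,-2,-4,-4]
  r2 -= 3·r0 → [0,-2,-3,-1]
  r3 -= -5·r0 → [0,-10,-21,-28]
  r2 -= 1·r1 → [0,0,1,3]
  r3 -= 5·r1 → [0,0,-1,-8]
  r3 -= -1·r2 → [0,0,0,-5]

L=[[1,0,0,0],[-2,1,0,0],[3,1,1,0],[-5,5,-1,1]] U=[[3,-1,2,2],[0,-2,-4,-4],[0,0,1,3],[0,0,0,-5]]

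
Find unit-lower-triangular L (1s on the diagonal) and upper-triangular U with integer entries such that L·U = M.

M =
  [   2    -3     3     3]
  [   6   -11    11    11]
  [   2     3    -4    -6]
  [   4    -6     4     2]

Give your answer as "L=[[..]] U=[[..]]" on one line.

L=[[1,0,0,0],[3,1,0,0],[1,-3,1,0],[2,0,2,1]] U=[[2,-3,3,3],[0,-2,2,2],[0,0,-1,-3],[0,0,0,2]]

  r1 -= 3·r0 → [0,-2,2,2]
  r2 -= 1·r0 → [0,6,-7,-9]
  r3 -= 2·r0 → [0,0,-2,-4]
  r2 -= -3·r1 → [0,0,-1,-3]
  r3 -= 0·r1 → [0,0,-2,-4]
  r3 -= 2·r2 → [0,0,0,2]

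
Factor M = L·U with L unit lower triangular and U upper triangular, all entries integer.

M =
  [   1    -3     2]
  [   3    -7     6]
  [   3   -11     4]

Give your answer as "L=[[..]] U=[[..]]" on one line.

L=[[1,0,0],[3,1,0],[3,-1,1]] U=[[1,-3,2],[0,2,0],[0,0,-2]]

  row1 -= 3·row0 → [0,2,0]
  row2 -= 3·row0 → [0,-2,-2]
  row2 -= -1·row1 → [0,0,-2]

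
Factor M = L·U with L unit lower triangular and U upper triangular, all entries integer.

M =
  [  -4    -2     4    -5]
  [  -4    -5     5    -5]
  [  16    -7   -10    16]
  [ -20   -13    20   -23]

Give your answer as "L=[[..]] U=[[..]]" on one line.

  R1 -= 1·R0 → [0,-3,1,0]
  R2 -= -4·R0 → [0,-15,6,-4]
  R3 -= 5·R0 → [0,-3,0,2]
  R2 -= 5·R1 → [0,0,1,-4]
  R3 -= 1·R1 → [0,0,-1,2]
  R3 -= -1·R2 → [0,0,0,-2]

L=[[1,0,0,0],[1,1,0,0],[-4,5,1,0],[5,1,-1,1]] U=[[-4,-2,4,-5],[0,-3,1,0],[0,0,1,-4],[0,0,0,-2]]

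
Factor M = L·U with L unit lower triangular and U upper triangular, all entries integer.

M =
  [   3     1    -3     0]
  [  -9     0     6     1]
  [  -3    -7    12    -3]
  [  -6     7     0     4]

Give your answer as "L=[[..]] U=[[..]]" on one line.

L=[[1,0,0,0],[-3,1,0,0],[-1,-2,1,0],[-2,3,1,1]] U=[[3,1,-3,0],[0,3,-3,1],[0,0,3,-1],[0,0,0,2]]

  r1 -= -3·r0 → [0,3,-3,1]
  r2 -= -1·r0 → [0,-6,9,-3]
  r3 -= -2·r0 → [0,9,-6,4]
  r2 -= -2·r1 → [0,0,3,-1]
  r3 -= 3·r1 → [0,0,3,1]
  r3 -= 1·r2 → [0,0,0,2]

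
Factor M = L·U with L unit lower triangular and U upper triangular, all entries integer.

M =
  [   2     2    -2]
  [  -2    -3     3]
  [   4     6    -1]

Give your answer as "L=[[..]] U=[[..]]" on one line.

  row1 -= -1·row0 → [0,-1,1]
  row2 -= 2·row0 → [0,2,3]
  row2 -= -2·row1 → [0,0,5]

L=[[1,0,0],[-1,1,0],[2,-2,1]] U=[[2,2,-2],[0,-1,1],[0,0,5]]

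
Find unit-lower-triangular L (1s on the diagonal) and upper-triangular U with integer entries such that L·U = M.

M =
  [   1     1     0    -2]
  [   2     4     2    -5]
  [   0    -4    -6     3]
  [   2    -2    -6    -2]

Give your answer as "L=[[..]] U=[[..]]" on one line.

L=[[1,0,0,0],[2,1,0,0],[0,-2,1,0],[2,-2,1,1]] U=[[1,1,0,-2],[0,2,2,-1],[0,0,-2,1],[0,0,0,-1]]

  row1 -= 2·row0 → [0,2,2,-1]
  row2 -= 0·row0 → [0,-4,-6,3]
  row3 -= 2·row0 → [0,-4,-6,2]
  row2 -= -2·row1 → [0,0,-2,1]
  row3 -= -2·row1 → [0,0,-2,0]
  row3 -= 1·row2 → [0,0,0,-1]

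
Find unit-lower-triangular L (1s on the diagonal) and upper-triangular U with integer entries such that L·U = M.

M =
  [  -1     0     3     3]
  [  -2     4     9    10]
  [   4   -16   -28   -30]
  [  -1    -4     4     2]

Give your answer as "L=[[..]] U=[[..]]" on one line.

L=[[1,0,0,0],[2,1,0,0],[-4,-4,1,0],[1,-1,-1,1]] U=[[-1,0,3,3],[0,4,3,4],[0,0,-4,-2],[0,0,0,1]]

  R1 -= 2·R0 → [0,4,3,4]
  R2 -= -4·R0 → [0,-16,-16,-18]
  R3 -= 1·R0 → [0,-4,1,-1]
  R2 -= -4·R1 → [0,0,-4,-2]
  R3 -= -1·R1 → [0,0,4,3]
  R3 -= -1·R2 → [0,0,0,1]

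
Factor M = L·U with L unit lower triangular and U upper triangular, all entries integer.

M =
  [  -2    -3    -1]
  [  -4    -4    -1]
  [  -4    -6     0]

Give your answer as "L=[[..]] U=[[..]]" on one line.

  row1 -= 2·row0 → [0,2,1]
  row2 -= 2·row0 → [0,0,2]
  row2 -= 0·row1 → [0,0,2]

L=[[1,0,0],[2,1,0],[2,0,1]] U=[[-2,-3,-1],[0,2,1],[0,0,2]]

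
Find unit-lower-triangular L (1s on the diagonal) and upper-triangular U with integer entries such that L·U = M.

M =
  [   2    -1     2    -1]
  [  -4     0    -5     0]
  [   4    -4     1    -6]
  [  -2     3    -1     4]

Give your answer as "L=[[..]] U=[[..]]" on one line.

  r1 -= -2·r0 → [0,-2,-1,-2]
  r2 -= 2·r0 → [0,-2,-3,-4]
  r3 -= -1·r0 → [0,2,1,3]
  r2 -= 1·r1 → [0,0,-2,-2]
  r3 -= -1·r1 → [0,0,0,1]
  r3 -= 0·r2 → [0,0,0,1]

L=[[1,0,0,0],[-2,1,0,0],[2,1,1,0],[-1,-1,0,1]] U=[[2,-1,2,-1],[0,-2,-1,-2],[0,0,-2,-2],[0,0,0,1]]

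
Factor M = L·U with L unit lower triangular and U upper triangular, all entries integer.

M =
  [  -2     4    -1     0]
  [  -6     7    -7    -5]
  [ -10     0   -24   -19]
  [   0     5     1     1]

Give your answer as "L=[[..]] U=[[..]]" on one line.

L=[[1,0,0,0],[3,1,0,0],[5,4,1,0],[0,-1,1,1]] U=[[-2,4,-1,0],[0,-5,-4,-5],[0,0,-3,1],[0,0,0,-5]]

  R1 -= 3·R0 → [0,-5,-4,-5]
  R2 -= 5·R0 → [0,-20,-19,-19]
  R3 -= 0·R0 → [0,5,1,1]
  R2 -= 4·R1 → [0,0,-3,1]
  R3 -= -1·R1 → [0,0,-3,-4]
  R3 -= 1·R2 → [0,0,0,-5]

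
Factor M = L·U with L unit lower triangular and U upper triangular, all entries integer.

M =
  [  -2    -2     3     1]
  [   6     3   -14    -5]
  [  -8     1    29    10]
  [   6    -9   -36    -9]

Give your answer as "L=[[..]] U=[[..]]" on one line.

  R1 -= -3·R0 → [0,-3,-5,-2]
  R2 -= 4·R0 → [0,9,17,6]
  R3 -= -3·R0 → [0,-15,-27,-6]
  R2 -= -3·R1 → [0,0,2,0]
  R3 -= 5·R1 → [0,0,-2,4]
  R3 -= -1·R2 → [0,0,0,4]

L=[[1,0,0,0],[-3,1,0,0],[4,-3,1,0],[-3,5,-1,1]] U=[[-2,-2,3,1],[0,-3,-5,-2],[0,0,2,0],[0,0,0,4]]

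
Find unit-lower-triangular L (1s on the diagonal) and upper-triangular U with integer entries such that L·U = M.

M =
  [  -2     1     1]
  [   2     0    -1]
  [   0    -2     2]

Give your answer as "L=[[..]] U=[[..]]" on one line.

L=[[1,0,0],[-1,1,0],[0,-2,1]] U=[[-2,1,1],[0,1,0],[0,0,2]]

  R1 -= -1·R0 → [0,1,0]
  R2 -= 0·R0 → [0,-2,2]
  R2 -= -2·R1 → [0,0,2]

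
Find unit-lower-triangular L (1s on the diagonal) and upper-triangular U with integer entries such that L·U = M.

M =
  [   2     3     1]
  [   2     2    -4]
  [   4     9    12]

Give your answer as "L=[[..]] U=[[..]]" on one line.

L=[[1,0,0],[1,1,0],[2,-3,1]] U=[[2,3,1],[0,-1,-5],[0,0,-5]]

  r1 -= 1·r0 → [0,-1,-5]
  r2 -= 2·r0 → [0,3,10]
  r2 -= -3·r1 → [0,0,-5]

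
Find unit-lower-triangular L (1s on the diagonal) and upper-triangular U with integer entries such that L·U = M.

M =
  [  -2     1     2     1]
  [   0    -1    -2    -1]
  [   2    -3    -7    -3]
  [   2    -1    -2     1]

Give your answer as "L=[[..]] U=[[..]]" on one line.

L=[[1,0,0,0],[0,1,0,0],[-1,2,1,0],[-1,0,0,1]] U=[[-2,1,2,1],[0,-1,-2,-1],[0,0,-1,0],[0,0,0,2]]

  R1 -= 0·R0 → [0,-1,-2,-1]
  R2 -= -1·R0 → [0,-2,-5,-2]
  R3 -= -1·R0 → [0,0,0,2]
  R2 -= 2·R1 → [0,0,-1,0]
  R3 -= 0·R1 → [0,0,0,2]
  R3 -= 0·R2 → [0,0,0,2]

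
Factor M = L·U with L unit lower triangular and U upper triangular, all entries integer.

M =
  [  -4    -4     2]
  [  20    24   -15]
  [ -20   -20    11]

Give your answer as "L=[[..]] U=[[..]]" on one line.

L=[[1,0,0],[-5,1,0],[5,0,1]] U=[[-4,-4,2],[0,4,-5],[0,0,1]]

  R1 -= -5·R0 → [0,4,-5]
  R2 -= 5·R0 → [0,0,1]
  R2 -= 0·R1 → [0,0,1]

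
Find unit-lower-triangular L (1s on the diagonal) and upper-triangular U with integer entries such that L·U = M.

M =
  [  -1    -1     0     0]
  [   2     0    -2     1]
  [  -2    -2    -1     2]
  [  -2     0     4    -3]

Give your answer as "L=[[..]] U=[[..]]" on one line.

  r1 -= -2·r0 → [0,-2,-2,1]
  r2 -= 2·r0 → [0,0,-1,2]
  r3 -= 2·r0 → [0,2,4,-3]
  r2 -= 0·r1 → [0,0,-1,2]
  r3 -= -1·r1 → [0,0,2,-2]
  r3 -= -2·r2 → [0,0,0,2]

L=[[1,0,0,0],[-2,1,0,0],[2,0,1,0],[2,-1,-2,1]] U=[[-1,-1,0,0],[0,-2,-2,1],[0,0,-1,2],[0,0,0,2]]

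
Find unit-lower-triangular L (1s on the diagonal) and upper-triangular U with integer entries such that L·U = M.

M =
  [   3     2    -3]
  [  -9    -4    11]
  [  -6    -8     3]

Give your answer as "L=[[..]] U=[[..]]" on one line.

  r1 -= -3·r0 → [0,2,2]
  r2 -= -2·r0 → [0,-4,-3]
  r2 -= -2·r1 → [0,0,1]

L=[[1,0,0],[-3,1,0],[-2,-2,1]] U=[[3,2,-3],[0,2,2],[0,0,1]]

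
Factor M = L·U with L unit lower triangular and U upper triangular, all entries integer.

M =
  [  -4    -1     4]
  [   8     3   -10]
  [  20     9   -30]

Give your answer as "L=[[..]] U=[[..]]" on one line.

L=[[1,0,0],[-2,1,0],[-5,4,1]] U=[[-4,-1,4],[0,1,-2],[0,0,-2]]

  r1 -= -2·r0 → [0,1,-2]
  r2 -= -5·r0 → [0,4,-10]
  r2 -= 4·r1 → [0,0,-2]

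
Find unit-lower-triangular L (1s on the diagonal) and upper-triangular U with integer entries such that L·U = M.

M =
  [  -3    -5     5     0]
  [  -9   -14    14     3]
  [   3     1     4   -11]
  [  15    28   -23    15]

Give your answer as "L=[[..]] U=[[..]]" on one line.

L=[[1,0,0,0],[3,1,0,0],[-1,-4,1,0],[-5,3,1,1]] U=[[-3,-5,5,0],[0,1,-1,3],[0,0,5,1],[0,0,0,5]]

  R1 -= 3·R0 → [0,1,-1,3]
  R2 -= -1·R0 → [0,-4,9,-11]
  R3 -= -5·R0 → [0,3,2,15]
  R2 -= -4·R1 → [0,0,5,1]
  R3 -= 3·R1 → [0,0,5,6]
  R3 -= 1·R2 → [0,0,0,5]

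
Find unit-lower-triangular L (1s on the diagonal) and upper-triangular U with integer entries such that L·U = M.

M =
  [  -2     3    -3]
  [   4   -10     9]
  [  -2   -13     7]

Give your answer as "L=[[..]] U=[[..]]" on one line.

L=[[1,0,0],[-2,1,0],[1,4,1]] U=[[-2,3,-3],[0,-4,3],[0,0,-2]]

  R1 -= -2·R0 → [0,-4,3]
  R2 -= 1·R0 → [0,-16,10]
  R2 -= 4·R1 → [0,0,-2]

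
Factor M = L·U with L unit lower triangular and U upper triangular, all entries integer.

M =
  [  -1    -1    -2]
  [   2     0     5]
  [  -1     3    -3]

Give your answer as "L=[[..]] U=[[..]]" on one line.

  r1 -= -2·r0 → [0,-2,1]
  r2 -= 1·r0 → [0,4,-1]
  r2 -= -2·r1 → [0,0,1]

L=[[1,0,0],[-2,1,0],[1,-2,1]] U=[[-1,-1,-2],[0,-2,1],[0,0,1]]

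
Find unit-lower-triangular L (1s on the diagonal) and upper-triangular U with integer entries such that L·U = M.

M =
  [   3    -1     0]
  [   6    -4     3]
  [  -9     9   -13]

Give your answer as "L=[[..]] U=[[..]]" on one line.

L=[[1,0,0],[2,1,0],[-3,-3,1]] U=[[3,-1,0],[0,-2,3],[0,0,-4]]

  row1 -= 2·row0 → [0,-2,3]
  row2 -= -3·row0 → [0,6,-13]
  row2 -= -3·row1 → [0,0,-4]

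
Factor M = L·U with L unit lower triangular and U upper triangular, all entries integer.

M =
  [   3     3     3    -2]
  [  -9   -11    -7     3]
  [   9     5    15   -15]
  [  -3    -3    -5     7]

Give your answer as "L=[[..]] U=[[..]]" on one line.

  R1 -= -3·R0 → [0,-2,2,-3]
  R2 -= 3·R0 → [0,-4,6,-9]
  R3 -= -1·R0 → [0,0,-2,5]
  R2 -= 2·R1 → [0,0,2,-3]
  R3 -= 0·R1 → [0,0,-2,5]
  R3 -= -1·R2 → [0,0,0,2]

L=[[1,0,0,0],[-3,1,0,0],[3,2,1,0],[-1,0,-1,1]] U=[[3,3,3,-2],[0,-2,2,-3],[0,0,2,-3],[0,0,0,2]]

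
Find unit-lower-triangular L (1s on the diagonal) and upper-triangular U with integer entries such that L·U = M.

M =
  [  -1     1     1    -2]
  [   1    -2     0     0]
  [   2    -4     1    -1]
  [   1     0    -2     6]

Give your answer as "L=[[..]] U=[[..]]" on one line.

L=[[1,0,0,0],[-1,1,0,0],[-2,2,1,0],[-1,-1,0,1]] U=[[-1,1,1,-2],[0,-1,1,-2],[0,0,1,-1],[0,0,0,2]]

  r1 -= -1·r0 → [0,-1,1,-2]
  r2 -= -2·r0 → [0,-2,3,-5]
  r3 -= -1·r0 → [0,1,-1,4]
  r2 -= 2·r1 → [0,0,1,-1]
  r3 -= -1·r1 → [0,0,0,2]
  r3 -= 0·r2 → [0,0,0,2]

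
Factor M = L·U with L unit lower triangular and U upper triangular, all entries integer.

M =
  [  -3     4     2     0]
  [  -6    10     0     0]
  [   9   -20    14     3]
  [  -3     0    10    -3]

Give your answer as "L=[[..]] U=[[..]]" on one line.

  R1 -= 2·R0 → [0,2,-4,0]
  R2 -= -3·R0 → [0,-8,20,3]
  R3 -= 1·R0 → [0,-4,8,-3]
  R2 -= -4·R1 → [0,0,4,3]
  R3 -= -2·R1 → [0,0,0,-3]
  R3 -= 0·R2 → [0,0,0,-3]

L=[[1,0,0,0],[2,1,0,0],[-3,-4,1,0],[1,-2,0,1]] U=[[-3,4,2,0],[0,2,-4,0],[0,0,4,3],[0,0,0,-3]]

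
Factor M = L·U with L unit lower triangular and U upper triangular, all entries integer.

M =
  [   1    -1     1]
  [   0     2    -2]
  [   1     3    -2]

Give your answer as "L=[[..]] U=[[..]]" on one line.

L=[[1,0,0],[0,1,0],[1,2,1]] U=[[1,-1,1],[0,2,-2],[0,0,1]]

  r1 -= 0·r0 → [0,2,-2]
  r2 -= 1·r0 → [0,4,-3]
  r2 -= 2·r1 → [0,0,1]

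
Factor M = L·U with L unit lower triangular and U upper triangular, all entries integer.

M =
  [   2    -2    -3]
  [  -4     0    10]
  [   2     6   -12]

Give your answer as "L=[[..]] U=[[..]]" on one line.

  R1 -= -2·R0 → [0,-4,4]
  R2 -= 1·R0 → [0,8,-9]
  R2 -= -2·R1 → [0,0,-1]

L=[[1,0,0],[-2,1,0],[1,-2,1]] U=[[2,-2,-3],[0,-4,4],[0,0,-1]]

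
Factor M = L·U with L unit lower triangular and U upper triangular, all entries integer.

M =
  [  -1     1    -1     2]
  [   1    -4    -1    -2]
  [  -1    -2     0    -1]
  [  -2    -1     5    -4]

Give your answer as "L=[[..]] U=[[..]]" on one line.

L=[[1,0,0,0],[-1,1,0,0],[1,1,1,0],[2,1,3,1]] U=[[-1,1,-1,2],[0,-3,-2,0],[0,0,3,-3],[0,0,0,1]]

  r1 -= -1·r0 → [0,-3,-2,0]
  r2 -= 1·r0 → [0,-3,1,-3]
  r3 -= 2·r0 → [0,-3,7,-8]
  r2 -= 1·r1 → [0,0,3,-3]
  r3 -= 1·r1 → [0,0,9,-8]
  r3 -= 3·r2 → [0,0,0,1]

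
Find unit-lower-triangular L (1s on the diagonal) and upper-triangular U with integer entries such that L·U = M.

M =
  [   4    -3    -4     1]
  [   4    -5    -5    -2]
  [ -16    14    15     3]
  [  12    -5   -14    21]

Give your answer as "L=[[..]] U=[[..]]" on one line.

L=[[1,0,0,0],[1,1,0,0],[-4,-1,1,0],[3,-2,2,1]] U=[[4,-3,-4,1],[0,-2,-1,-3],[0,0,-2,4],[0,0,0,4]]

  row1 -= 1·row0 → [0,-2,-1,-3]
  row2 -= -4·row0 → [0,2,-1,7]
  row3 -= 3·row0 → [0,4,-2,18]
  row2 -= -1·row1 → [0,0,-2,4]
  row3 -= -2·row1 → [0,0,-4,12]
  row3 -= 2·row2 → [0,0,0,4]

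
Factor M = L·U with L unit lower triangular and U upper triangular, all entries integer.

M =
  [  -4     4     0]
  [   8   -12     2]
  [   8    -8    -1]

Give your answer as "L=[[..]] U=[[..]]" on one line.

  row1 -= -2·row0 → [0,-4,2]
  row2 -= -2·row0 → [0,0,-1]
  row2 -= 0·row1 → [0,0,-1]

L=[[1,0,0],[-2,1,0],[-2,0,1]] U=[[-4,4,0],[0,-4,2],[0,0,-1]]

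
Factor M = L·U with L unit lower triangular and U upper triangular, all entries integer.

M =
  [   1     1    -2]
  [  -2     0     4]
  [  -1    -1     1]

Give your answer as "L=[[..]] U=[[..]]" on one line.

  r1 -= -2·r0 → [0,2,0]
  r2 -= -1·r0 → [0,0,-1]
  r2 -= 0·r1 → [0,0,-1]

L=[[1,0,0],[-2,1,0],[-1,0,1]] U=[[1,1,-2],[0,2,0],[0,0,-1]]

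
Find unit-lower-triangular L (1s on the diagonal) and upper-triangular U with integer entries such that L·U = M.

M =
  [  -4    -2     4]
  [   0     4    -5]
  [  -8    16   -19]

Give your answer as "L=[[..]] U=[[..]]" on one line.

L=[[1,0,0],[0,1,0],[2,5,1]] U=[[-4,-2,4],[0,4,-5],[0,0,-2]]

  r1 -= 0·r0 → [0,4,-5]
  r2 -= 2·r0 → [0,20,-27]
  r2 -= 5·r1 → [0,0,-2]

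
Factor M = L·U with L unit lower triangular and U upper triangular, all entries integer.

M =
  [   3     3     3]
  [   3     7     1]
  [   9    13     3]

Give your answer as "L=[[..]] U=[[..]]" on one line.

L=[[1,0,0],[1,1,0],[3,1,1]] U=[[3,3,3],[0,4,-2],[0,0,-4]]

  row1 -= 1·row0 → [0,4,-2]
  row2 -= 3·row0 → [0,4,-6]
  row2 -= 1·row1 → [0,0,-4]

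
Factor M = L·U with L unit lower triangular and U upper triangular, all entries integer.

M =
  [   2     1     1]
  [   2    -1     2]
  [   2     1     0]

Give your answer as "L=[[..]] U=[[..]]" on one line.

L=[[1,0,0],[1,1,0],[1,0,1]] U=[[2,1,1],[0,-2,1],[0,0,-1]]

  R1 -= 1·R0 → [0,-2,1]
  R2 -= 1·R0 → [0,0,-1]
  R2 -= 0·R1 → [0,0,-1]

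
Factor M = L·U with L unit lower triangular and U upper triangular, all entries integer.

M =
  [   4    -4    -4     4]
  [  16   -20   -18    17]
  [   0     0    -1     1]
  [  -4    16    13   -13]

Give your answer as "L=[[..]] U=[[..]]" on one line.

L=[[1,0,0,0],[4,1,0,0],[0,0,1,0],[-1,-3,-3,1]] U=[[4,-4,-4,4],[0,-4,-2,1],[0,0,-1,1],[0,0,0,-3]]

  R1 -= 4·R0 → [0,-4,-2,1]
  R2 -= 0·R0 → [0,0,-1,1]
  R3 -= -1·R0 → [0,12,9,-9]
  R2 -= 0·R1 → [0,0,-1,1]
  R3 -= -3·R1 → [0,0,3,-6]
  R3 -= -3·R2 → [0,0,0,-3]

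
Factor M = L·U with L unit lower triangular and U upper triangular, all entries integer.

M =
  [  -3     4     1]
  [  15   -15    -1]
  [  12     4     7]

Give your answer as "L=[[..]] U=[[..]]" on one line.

L=[[1,0,0],[-5,1,0],[-4,4,1]] U=[[-3,4,1],[0,5,4],[0,0,-5]]

  row1 -= -5·row0 → [0,5,4]
  row2 -= -4·row0 → [0,20,11]
  row2 -= 4·row1 → [0,0,-5]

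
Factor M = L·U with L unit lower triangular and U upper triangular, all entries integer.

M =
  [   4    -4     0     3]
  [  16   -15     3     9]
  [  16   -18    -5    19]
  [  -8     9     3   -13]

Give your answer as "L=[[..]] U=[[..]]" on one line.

  r1 -= 4·r0 → [0,1,3,-3]
  r2 -= 4·r0 → [0,-2,-5,7]
  r3 -= -2·r0 → [0,1,3,-7]
  r2 -= -2·r1 → [0,0,1,1]
  r3 -= 1·r1 → [0,0,0,-4]
  r3 -= 0·r2 → [0,0,0,-4]

L=[[1,0,0,0],[4,1,0,0],[4,-2,1,0],[-2,1,0,1]] U=[[4,-4,0,3],[0,1,3,-3],[0,0,1,1],[0,0,0,-4]]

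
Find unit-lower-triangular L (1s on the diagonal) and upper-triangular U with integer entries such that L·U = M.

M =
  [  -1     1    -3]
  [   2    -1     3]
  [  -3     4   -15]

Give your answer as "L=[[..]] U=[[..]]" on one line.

L=[[1,0,0],[-2,1,0],[3,1,1]] U=[[-1,1,-3],[0,1,-3],[0,0,-3]]

  r1 -= -2·r0 → [0,1,-3]
  r2 -= 3·r0 → [0,1,-6]
  r2 -= 1·r1 → [0,0,-3]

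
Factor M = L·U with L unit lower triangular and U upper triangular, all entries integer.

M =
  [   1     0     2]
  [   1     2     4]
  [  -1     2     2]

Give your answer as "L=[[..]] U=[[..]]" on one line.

  r1 -= 1·r0 → [0,2,2]
  r2 -= -1·r0 → [0,2,4]
  r2 -= 1·r1 → [0,0,2]

L=[[1,0,0],[1,1,0],[-1,1,1]] U=[[1,0,2],[0,2,2],[0,0,2]]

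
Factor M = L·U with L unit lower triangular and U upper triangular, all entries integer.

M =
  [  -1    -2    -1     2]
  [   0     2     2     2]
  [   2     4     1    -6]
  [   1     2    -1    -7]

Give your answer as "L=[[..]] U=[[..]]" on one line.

L=[[1,0,0,0],[0,1,0,0],[-2,0,1,0],[-1,0,2,1]] U=[[-1,-2,-1,2],[0,2,2,2],[0,0,-1,-2],[0,0,0,-1]]

  R1 -= 0·R0 → [0,2,2,2]
  R2 -= -2·R0 → [0,0,-1,-2]
  R3 -= -1·R0 → [0,0,-2,-5]
  R2 -= 0·R1 → [0,0,-1,-2]
  R3 -= 0·R1 → [0,0,-2,-5]
  R3 -= 2·R2 → [0,0,0,-1]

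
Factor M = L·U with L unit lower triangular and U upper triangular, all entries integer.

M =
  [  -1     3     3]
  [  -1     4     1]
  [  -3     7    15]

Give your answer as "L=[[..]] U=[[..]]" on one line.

L=[[1,0,0],[1,1,0],[3,-2,1]] U=[[-1,3,3],[0,1,-2],[0,0,2]]

  R1 -= 1·R0 → [0,1,-2]
  R2 -= 3·R0 → [0,-2,6]
  R2 -= -2·R1 → [0,0,2]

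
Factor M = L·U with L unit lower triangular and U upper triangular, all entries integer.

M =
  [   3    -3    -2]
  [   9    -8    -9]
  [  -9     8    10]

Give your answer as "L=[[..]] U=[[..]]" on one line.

L=[[1,0,0],[3,1,0],[-3,-1,1]] U=[[3,-3,-2],[0,1,-3],[0,0,1]]

  R1 -= 3·R0 → [0,1,-3]
  R2 -= -3·R0 → [0,-1,4]
  R2 -= -1·R1 → [0,0,1]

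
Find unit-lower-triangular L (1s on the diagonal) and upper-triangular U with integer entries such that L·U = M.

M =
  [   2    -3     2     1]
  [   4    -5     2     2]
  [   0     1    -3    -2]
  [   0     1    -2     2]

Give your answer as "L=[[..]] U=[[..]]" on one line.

L=[[1,0,0,0],[2,1,0,0],[0,1,1,0],[0,1,0,1]] U=[[2,-3,2,1],[0,1,-2,0],[0,0,-1,-2],[0,0,0,2]]

  r1 -= 2·r0 → [0,1,-2,0]
  r2 -= 0·r0 → [0,1,-3,-2]
  r3 -= 0·r0 → [0,1,-2,2]
  r2 -= 1·r1 → [0,0,-1,-2]
  r3 -= 1·r1 → [0,0,0,2]
  r3 -= 0·r2 → [0,0,0,2]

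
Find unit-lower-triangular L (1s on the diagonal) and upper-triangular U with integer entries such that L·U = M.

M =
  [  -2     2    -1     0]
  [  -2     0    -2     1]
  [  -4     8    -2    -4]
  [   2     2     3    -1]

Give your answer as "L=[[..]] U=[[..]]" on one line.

  r1 -= 1·r0 → [0,-2,-1,1]
  r2 -= 2·r0 → [0,4,0,-4]
  r3 -= -1·r0 → [0,4,2,-1]
  r2 -= -2·r1 → [0,0,-2,-2]
  r3 -= -2·r1 → [0,0,0,1]
  r3 -= 0·r2 → [0,0,0,1]

L=[[1,0,0,0],[1,1,0,0],[2,-2,1,0],[-1,-2,0,1]] U=[[-2,2,-1,0],[0,-2,-1,1],[0,0,-2,-2],[0,0,0,1]]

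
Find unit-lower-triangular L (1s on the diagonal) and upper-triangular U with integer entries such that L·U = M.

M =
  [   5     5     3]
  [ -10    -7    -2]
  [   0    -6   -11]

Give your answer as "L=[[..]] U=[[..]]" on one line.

  r1 -= -2·r0 → [0,3,4]
  r2 -= 0·r0 → [0,-6,-11]
  r2 -= -2·r1 → [0,0,-3]

L=[[1,0,0],[-2,1,0],[0,-2,1]] U=[[5,5,3],[0,3,4],[0,0,-3]]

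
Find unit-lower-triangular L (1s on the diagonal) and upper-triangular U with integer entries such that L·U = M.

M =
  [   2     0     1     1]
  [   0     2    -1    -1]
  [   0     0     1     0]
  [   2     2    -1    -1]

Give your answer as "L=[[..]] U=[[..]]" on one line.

  r1 -= 0·r0 → [0,2,-1,-1]
  r2 -= 0·r0 → [0,0,1,0]
  r3 -= 1·r0 → [0,2,-2,-2]
  r2 -= 0·r1 → [0,0,1,0]
  r3 -= 1·r1 → [0,0,-1,-1]
  r3 -= -1·r2 → [0,0,0,-1]

L=[[1,0,0,0],[0,1,0,0],[0,0,1,0],[1,1,-1,1]] U=[[2,0,1,1],[0,2,-1,-1],[0,0,1,0],[0,0,0,-1]]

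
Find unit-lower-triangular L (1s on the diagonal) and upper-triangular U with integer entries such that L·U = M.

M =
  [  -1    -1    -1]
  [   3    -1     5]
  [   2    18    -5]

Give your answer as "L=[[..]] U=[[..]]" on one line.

  R1 -= -3·R0 → [0,-4,2]
  R2 -= -2·R0 → [0,16,-7]
  R2 -= -4·R1 → [0,0,1]

L=[[1,0,0],[-3,1,0],[-2,-4,1]] U=[[-1,-1,-1],[0,-4,2],[0,0,1]]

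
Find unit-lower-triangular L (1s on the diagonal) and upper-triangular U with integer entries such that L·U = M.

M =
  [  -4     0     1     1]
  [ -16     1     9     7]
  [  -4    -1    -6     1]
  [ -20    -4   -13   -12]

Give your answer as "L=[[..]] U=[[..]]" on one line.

L=[[1,0,0,0],[4,1,0,0],[1,-1,1,0],[5,-4,-1,1]] U=[[-4,0,1,1],[0,1,5,3],[0,0,-2,3],[0,0,0,-2]]

  r1 -= 4·r0 → [0,1,5,3]
  r2 -= 1·r0 → [0,-1,-7,0]
  r3 -= 5·r0 → [0,-4,-18,-17]
  r2 -= -1·r1 → [0,0,-2,3]
  r3 -= -4·r1 → [0,0,2,-5]
  r3 -= -1·r2 → [0,0,0,-2]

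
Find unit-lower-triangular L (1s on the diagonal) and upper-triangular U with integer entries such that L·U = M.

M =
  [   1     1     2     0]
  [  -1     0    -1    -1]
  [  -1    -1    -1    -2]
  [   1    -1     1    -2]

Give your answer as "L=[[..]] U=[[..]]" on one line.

L=[[1,0,0,0],[-1,1,0,0],[-1,0,1,0],[1,-2,1,1]] U=[[1,1,2,0],[0,1,1,-1],[0,0,1,-2],[0,0,0,-2]]

  row1 -= -1·row0 → [0,1,1,-1]
  row2 -= -1·row0 → [0,0,1,-2]
  row3 -= 1·row0 → [0,-2,-1,-2]
  row2 -= 0·row1 → [0,0,1,-2]
  row3 -= -2·row1 → [0,0,1,-4]
  row3 -= 1·row2 → [0,0,0,-2]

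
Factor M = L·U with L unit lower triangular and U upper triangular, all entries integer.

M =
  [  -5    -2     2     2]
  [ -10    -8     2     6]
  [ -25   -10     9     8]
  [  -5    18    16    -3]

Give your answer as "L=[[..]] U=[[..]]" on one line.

L=[[1,0,0,0],[2,1,0,0],[5,0,1,0],[1,-5,-4,1]] U=[[-5,-2,2,2],[0,-4,-2,2],[0,0,-1,-2],[0,0,0,-3]]

  R1 -= 2·R0 → [0,-4,-2,2]
  R2 -= 5·R0 → [0,0,-1,-2]
  R3 -= 1·R0 → [0,20,14,-5]
  R2 -= 0·R1 → [0,0,-1,-2]
  R3 -= -5·R1 → [0,0,4,5]
  R3 -= -4·R2 → [0,0,0,-3]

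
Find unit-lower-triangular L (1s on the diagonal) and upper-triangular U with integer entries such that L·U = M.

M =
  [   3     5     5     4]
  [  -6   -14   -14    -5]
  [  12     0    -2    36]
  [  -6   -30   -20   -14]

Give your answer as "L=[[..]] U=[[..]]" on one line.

  row1 -= -2·row0 → [0,-4,-4,3]
  row2 -= 4·row0 → [0,-20,-22,20]
  row3 -= -2·row0 → [0,-20,-10,-6]
  row2 -= 5·row1 → [0,0,-2,5]
  row3 -= 5·row1 → [0,0,10,-21]
  row3 -= -5·row2 → [0,0,0,4]

L=[[1,0,0,0],[-2,1,0,0],[4,5,1,0],[-2,5,-5,1]] U=[[3,5,5,4],[0,-4,-4,3],[0,0,-2,5],[0,0,0,4]]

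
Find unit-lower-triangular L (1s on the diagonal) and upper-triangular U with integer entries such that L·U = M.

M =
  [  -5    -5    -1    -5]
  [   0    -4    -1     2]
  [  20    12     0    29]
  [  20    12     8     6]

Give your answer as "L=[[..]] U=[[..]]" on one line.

L=[[1,0,0,0],[0,1,0,0],[-4,2,1,0],[-4,2,-3,1]] U=[[-5,-5,-1,-5],[0,-4,-1,2],[0,0,-2,5],[0,0,0,-3]]

  r1 -= 0·r0 → [0,-4,-1,2]
  r2 -= -4·r0 → [0,-8,-4,9]
  r3 -= -4·r0 → [0,-8,4,-14]
  r2 -= 2·r1 → [0,0,-2,5]
  r3 -= 2·r1 → [0,0,6,-18]
  r3 -= -3·r2 → [0,0,0,-3]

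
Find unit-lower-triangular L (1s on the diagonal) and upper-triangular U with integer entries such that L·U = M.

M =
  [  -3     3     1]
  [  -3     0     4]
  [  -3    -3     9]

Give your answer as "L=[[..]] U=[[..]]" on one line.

  r1 -= 1·r0 → [0,-3,3]
  r2 -= 1·r0 → [0,-6,8]
  r2 -= 2·r1 → [0,0,2]

L=[[1,0,0],[1,1,0],[1,2,1]] U=[[-3,3,1],[0,-3,3],[0,0,2]]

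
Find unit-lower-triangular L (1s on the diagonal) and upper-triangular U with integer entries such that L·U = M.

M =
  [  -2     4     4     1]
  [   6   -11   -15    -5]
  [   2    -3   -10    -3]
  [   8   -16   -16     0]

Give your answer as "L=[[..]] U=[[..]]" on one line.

L=[[1,0,0,0],[-3,1,0,0],[-1,1,1,0],[-4,0,0,1]] U=[[-2,4,4,1],[0,1,-3,-2],[0,0,-3,0],[0,0,0,4]]

  row1 -= -3·row0 → [0,1,-3,-2]
  row2 -= -1·row0 → [0,1,-6,-2]
  row3 -= -4·row0 → [0,0,0,4]
  row2 -= 1·row1 → [0,0,-3,0]
  row3 -= 0·row1 → [0,0,0,4]
  row3 -= 0·row2 → [0,0,0,4]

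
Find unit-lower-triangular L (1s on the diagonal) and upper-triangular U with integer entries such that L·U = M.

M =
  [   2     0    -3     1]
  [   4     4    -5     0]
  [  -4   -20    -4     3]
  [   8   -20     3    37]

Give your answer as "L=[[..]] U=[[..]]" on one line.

  r1 -= 2·r0 → [0,4,1,-2]
  r2 -= -2·r0 → [0,-20,-10,5]
  r3 -= 4·r0 → [0,-20,15,33]
  r2 -= -5·r1 → [0,0,-5,-5]
  r3 -= -5·r1 → [0,0,20,23]
  r3 -= -4·r2 → [0,0,0,3]

L=[[1,0,0,0],[2,1,0,0],[-2,-5,1,0],[4,-5,-4,1]] U=[[2,0,-3,1],[0,4,1,-2],[0,0,-5,-5],[0,0,0,3]]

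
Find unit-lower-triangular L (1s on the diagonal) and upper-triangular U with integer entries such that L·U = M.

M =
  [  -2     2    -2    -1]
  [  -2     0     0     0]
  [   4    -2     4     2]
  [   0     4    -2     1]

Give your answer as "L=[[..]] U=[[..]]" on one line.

  r1 -= 1·r0 → [0,-2,2,1]
  r2 -= -2·r0 → [0,2,0,0]
  r3 -= 0·r0 → [0,4,-2,1]
  r2 -= -1·r1 → [0,0,2,1]
  r3 -= -2·r1 → [0,0,2,3]
  r3 -= 1·r2 → [0,0,0,2]

L=[[1,0,0,0],[1,1,0,0],[-2,-1,1,0],[0,-2,1,1]] U=[[-2,2,-2,-1],[0,-2,2,1],[0,0,2,1],[0,0,0,2]]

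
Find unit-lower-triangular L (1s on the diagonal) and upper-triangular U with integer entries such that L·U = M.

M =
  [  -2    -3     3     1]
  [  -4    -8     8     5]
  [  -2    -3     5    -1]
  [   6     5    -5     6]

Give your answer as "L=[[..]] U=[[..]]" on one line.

L=[[1,0,0,0],[2,1,0,0],[1,0,1,0],[-3,2,0,1]] U=[[-2,-3,3,1],[0,-2,2,3],[0,0,2,-2],[0,0,0,3]]

  row1 -= 2·row0 → [0,-2,2,3]
  row2 -= 1·row0 → [0,0,2,-2]
  row3 -= -3·row0 → [0,-4,4,9]
  row2 -= 0·row1 → [0,0,2,-2]
  row3 -= 2·row1 → [0,0,0,3]
  row3 -= 0·row2 → [0,0,0,3]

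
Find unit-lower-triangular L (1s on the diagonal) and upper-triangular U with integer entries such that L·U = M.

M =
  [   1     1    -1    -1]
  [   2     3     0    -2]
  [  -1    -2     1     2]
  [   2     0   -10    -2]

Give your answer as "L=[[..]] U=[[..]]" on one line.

L=[[1,0,0,0],[2,1,0,0],[-1,-1,1,0],[2,-2,-2,1]] U=[[1,1,-1,-1],[0,1,2,0],[0,0,2,1],[0,0,0,2]]

  row1 -= 2·row0 → [0,1,2,0]
  row2 -= -1·row0 → [0,-1,0,1]
  row3 -= 2·row0 → [0,-2,-8,0]
  row2 -= -1·row1 → [0,0,2,1]
  row3 -= -2·row1 → [0,0,-4,0]
  row3 -= -2·row2 → [0,0,0,2]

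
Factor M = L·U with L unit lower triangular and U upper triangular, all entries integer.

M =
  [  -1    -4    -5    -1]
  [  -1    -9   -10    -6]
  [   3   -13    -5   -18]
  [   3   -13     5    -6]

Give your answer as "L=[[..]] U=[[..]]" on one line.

  R1 -= 1·R0 → [0,-5,-5,-5]
  R2 -= -3·R0 → [0,-25,-20,-21]
  R3 -= -3·R0 → [0,-25,-10,-9]
  R2 -= 5·R1 → [0,0,5,4]
  R3 -= 5·R1 → [0,0,15,16]
  R3 -= 3·R2 → [0,0,0,4]

L=[[1,0,0,0],[1,1,0,0],[-3,5,1,0],[-3,5,3,1]] U=[[-1,-4,-5,-1],[0,-5,-5,-5],[0,0,5,4],[0,0,0,4]]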